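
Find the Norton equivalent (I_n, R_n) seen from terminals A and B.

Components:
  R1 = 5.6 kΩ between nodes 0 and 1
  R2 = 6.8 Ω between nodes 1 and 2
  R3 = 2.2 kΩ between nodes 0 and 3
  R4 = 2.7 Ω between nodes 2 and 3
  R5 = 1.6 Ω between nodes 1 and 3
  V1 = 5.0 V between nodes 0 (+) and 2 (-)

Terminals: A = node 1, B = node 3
Find the Thévenin equivalent first; then I_n = V_th/R_th and R_n = R_th.
Step 1 — V_th is the open-circuit voltage V_A - V_B (nothing connected across the terminals).
Nodal analysis, taking node 2 as the 0 V reference.
Source V1 fixes V_0 = 5 V.
KCL at each unknown node (sum of currents leaving = 0; resistances in Ω):
  Node 1: (V_1 - 5)/5600 + (V_1 - 0)/6.8 + (V_1 - V_3)/1.6 = 0
  Node 3: (V_3 - 5)/2200 + (V_3 - 0)/2.7 + (V_3 - V_1)/1.6 = 0
Collecting terms (coefficients in siemens):
  0.7722·V_1 - 0.625·V_3 = 0.0008929
  0.9958·V_3 - 0.625·V_1 = 0.002273
Determinant D = (0.7722)(0.9958) - (-0.625)(-0.625) = 0.3784
V_1 = [(0.0008929)(0.9958) - (-0.625)(0.002273)]/D = 0.006104 V
V_3 = [(0.7722)(0.002273) - (0.0008929)(-0.625)]/D = 0.006113 V
V_th = V_1 - V_3 = 0.006104 - 0.006113 = -0.000009347 V
Step 2 — R_th: zero the source — replace V1 by a short circuit (node 2 merges into node 0) — and find the resistance seen between A (node 1) and B (node 3).
Reduce the network between node 1 (A) and node 3 (B) by series/parallel combination:
  Rp1 = R1 ‖ R2 (parallel, both between nodes 0 and 1) = 1/(1/5600 + 1/6.8) = 6.792 Ω
  Rp2 = R3 ‖ R4 (parallel, both between nodes 0 and 3) = 1/(1/2200 + 1/2.7) = 2.697 Ω
  Rs1 = Rp1 + Rp2 (series, joined only at node 0) = 6.792 + 2.697 = 9.488 Ω
  Rp3 = R5 ‖ Rs1 (parallel, both between nodes 1 and 3) = 1/(1/1.6 + 1/9.488) = 1.369 Ω
R_th = 1.369 Ω
I_n = V_th/R_th = -0.000009347/1.369 = -0.000006827 A, and R_n = R_th = 1.369 Ω

Final answer: I_n = -6.827e-06 A, R_n = 1.369 Ω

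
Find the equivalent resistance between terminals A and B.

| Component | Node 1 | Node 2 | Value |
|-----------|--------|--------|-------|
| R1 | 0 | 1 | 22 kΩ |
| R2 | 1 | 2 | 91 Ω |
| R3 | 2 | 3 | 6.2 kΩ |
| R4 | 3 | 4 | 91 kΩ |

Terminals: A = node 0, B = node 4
Reduce the network between node 0 (A) and node 4 (B) by series/parallel combination:
  Rs1 = R1 + R2 (series, joined only at node 1) = 22000 + 91 = 22090 Ω
  Rs2 = R3 + Rs1 (series, joined only at node 2) = 6200 + 22090 = 28290 Ω
  Rs3 = R4 + Rs2 (series, joined only at node 3) = 91000 + 28290 = 119300 Ω
R_eq = 119.3 kΩ

Final answer: 119.3 kΩ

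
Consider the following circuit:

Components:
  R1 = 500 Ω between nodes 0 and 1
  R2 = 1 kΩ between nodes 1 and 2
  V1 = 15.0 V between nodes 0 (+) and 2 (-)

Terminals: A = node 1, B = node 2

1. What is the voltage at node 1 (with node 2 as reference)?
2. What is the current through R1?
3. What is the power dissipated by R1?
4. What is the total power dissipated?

Nodal analysis, taking node 2 as the 0 V reference.
Source V1 fixes V_0 = 15 V.
KCL at each unknown node (sum of currents leaving = 0; resistances in Ω):
  Node 1: (V_1 - 15)/500 + (V_1 - 0)/1000 = 0
Collecting terms: 0.003 × V_1 = 0.03  =>  V_1 = 10 V
Part 1:
  Read off the nodal solution: V_1 = 10 V
Part 2:
  I_R1 = (V_0 - V_1)/R1 = (15 - 10)/500 = 0.01 A
  Magnitude: I_R1 = 0.01 A
Part 3:
  I_R1 = (V_0 - V_1)/R1 = (15 - 10)/500 = 0.01 A
  P_R1 = I_R1² × R1 = (0.01)² × 500 = 0.05 W
Part 4:
  Power in each resistor, P = (ΔV)²/R:
    P_R1 = (15 - 10)²/500 = 0.05 W
    P_R2 = (10 - 0)²/1000 = 0.1 W
  P_total = P_R1 + P_R2 = 0.15 W

Final answers:
1. V_1 = 10 V
2. I_R1 = 0.01 A
3. P_R1 = 0.05 W
4. P_total = 0.15 W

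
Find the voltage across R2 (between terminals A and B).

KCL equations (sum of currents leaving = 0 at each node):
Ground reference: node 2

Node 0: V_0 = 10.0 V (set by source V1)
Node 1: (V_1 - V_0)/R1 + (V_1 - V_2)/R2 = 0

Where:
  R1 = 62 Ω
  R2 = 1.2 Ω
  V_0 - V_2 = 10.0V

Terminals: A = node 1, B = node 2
R1 and R2 are in series across V1 (node 0 → node 1 → node 2), and the output A–B is taken across R2, so this is a voltage divider.
Series current: I = V1/(R1 + R2) = 10/(62 + 1.2) = 10/63.2 = 0.1582 A
V_R2 = I × R2 = V1 × R2/(R1 + R2) = 10 × 1.2/63.2 = 0.1899 V

Final answer: 0.1899 V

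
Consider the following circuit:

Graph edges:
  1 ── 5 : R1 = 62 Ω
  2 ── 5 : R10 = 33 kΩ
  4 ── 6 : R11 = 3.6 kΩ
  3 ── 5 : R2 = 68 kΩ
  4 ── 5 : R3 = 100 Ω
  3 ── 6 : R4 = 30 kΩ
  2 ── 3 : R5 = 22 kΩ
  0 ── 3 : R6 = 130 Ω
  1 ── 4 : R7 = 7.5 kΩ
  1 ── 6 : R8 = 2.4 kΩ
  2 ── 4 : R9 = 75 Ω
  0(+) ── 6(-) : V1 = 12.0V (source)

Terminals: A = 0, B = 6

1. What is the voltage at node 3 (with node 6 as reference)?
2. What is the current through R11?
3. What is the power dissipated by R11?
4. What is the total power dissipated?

Nodal analysis, taking node 6 as the 0 V reference.
Source V1 fixes V_0 = 12 V.
KCL at each unknown node (sum of currents leaving = 0; resistances in Ω):
  Node 1: (V_1 - V_5)/62 + (V_1 - V_4)/7500 + (V_1 - 0)/2400 = 0
  Node 2: (V_2 - V_3)/22000 + (V_2 - V_4)/75 + (V_2 - V_5)/33000 = 0
  Node 3: (V_3 - V_5)/68000 + (V_3 - 0)/30000 + (V_3 - V_2)/22000 + (V_3 - 12)/130 = 0
  Node 4: (V_4 - V_5)/100 + (V_4 - V_1)/7500 + (V_4 - V_2)/75 + (V_4 - 0)/3600 = 0
  Node 5: (V_5 - V_1)/62 + (V_5 - V_3)/68000 + (V_5 - V_4)/100 + (V_5 - V_2)/33000 = 0
Collecting terms (coefficients in siemens):
  0.01668·V_1 - 0.0001333·V_4 - 0.01613·V_5 = 0
  0.01341·V_2 - 0.00004545·V_3 - 0.01333·V_4 - 0.0000303·V_5 = 0
  0.007786·V_3 - 0.00004545·V_2 - 0.00001471·V_5 = 0.09231
  0.02374·V_4 - 0.0001333·V_1 - 0.01333·V_2 - 0.01·V_5 = 0
  0.02617·V_5 - 0.01613·V_1 - 0.0000303·V_2 - 0.00001471·V_3 - 0.01·V_4 = 0
Solving these 5 simultaneous equations (Gaussian elimination) gives:
  V_1 = 0.9238 V, V_2 = 1.006 V, V_3 = 11.86 V, V_4 = 0.9689 V
  V_5 = 0.9473 V
Part 1:
  Read off the nodal solution: V_3 = 11.86 V
Part 2:
  I_R11 = (V_4 - V_6)/R11 = (0.9689 - 0)/3600 = 0.0002692 A
  Magnitude: I_R11 = 0.0002692 A
Part 3:
  I_R11 = (V_4 - V_6)/R11 = (0.9689 - 0)/3600 = 0.0002692 A
  P_R11 = I_R11² × R11 = (0.0002692)² × 3600 = 0.0002608 W
Part 4:
  Power in each resistor, P = (ΔV)²/R:
    P_R1 = (0.9238 - 0.9473)²/62 = 0.000008901 W
    P_R2 = (11.86 - 0.9473)²/68000 = 0.001752 W
    P_R3 = (0.9689 - 0.9473)²/100 = 0.000004691 W
    P_R4 = (11.86 - 0)²/30000 = 0.004691 W
    P_R5 = (1.006 - 11.86)²/22000 = 0.005359 W
    P_R6 = (12 - 11.86)²/130 = 0.0001432 W
    P_R7 = (0.9238 - 0.9689)²/7500 = 0.0000002718 W
    P_R8 = (0.9238 - 0)²/2400 = 0.0003556 W
    P_R9 = (1.006 - 0.9689)²/75 = 0.00001814 W
    P_R10 = (1.006 - 0.9473)²/33000 = 0.0000001038 W
    P_R11 = (0.9689 - 0)²/3600 = 0.0002608 W
  P_total = P_R1 + P_R2 + P_R3 + P_R4 + P_R5 + P_R6 + P_R7 + P_R8 + P_R9 + P_R10 + P_R11 = 0.01259 W

Final answers:
1. V_3 = 11.86 V
2. I_R11 = 0.0002692 A
3. P_R11 = 0.0002608 W
4. P_total = 0.01259 W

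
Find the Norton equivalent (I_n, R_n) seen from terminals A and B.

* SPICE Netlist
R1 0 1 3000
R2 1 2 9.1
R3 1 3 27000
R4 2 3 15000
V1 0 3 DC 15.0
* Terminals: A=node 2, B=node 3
Find the Thévenin equivalent first; then I_n = V_th/R_th and R_n = R_th.
Step 1 — V_th is the open-circuit voltage V_A - V_B (nothing connected across the terminals).
Nodal analysis, taking node 3 as the 0 V reference.
Source V1 fixes V_0 = 15 V.
KCL at each unknown node (sum of currents leaving = 0; resistances in Ω):
  Node 1: (V_1 - 15)/3000 + (V_1 - V_2)/9.1 + (V_1 - 0)/27000 = 0
  Node 2: (V_2 - V_1)/9.1 + (V_2 - 0)/15000 = 0
Collecting terms (coefficients in siemens):
  0.1103·V_1 - 0.1099·V_2 = 0.005
  0.11·V_2 - 0.1099·V_1 = 0
Determinant D = (0.1103)(0.11) - (-0.1099)(-0.1099) = 0.00004805
V_1 = [(0.005)(0.11) - (-0.1099)(0)]/D = 11.44 V
V_2 = [(0.1103)(0) - (0.005)(-0.1099)]/D = 11.43 V
V_th = V_2 - V_3 = 11.43 - 0 = 11.43 V
Step 2 — R_th: zero the source — replace V1 by a short circuit (node 3 merges into node 0) — and find the resistance seen between A (node 2) and B (node 0).
Reduce the network between node 2 (A) and node 0 (B) by series/parallel combination:
  Rp1 = R1 ‖ R3 (parallel, both between nodes 0 and 1) = 1/(1/3000 + 1/27000) = 2700 Ω
  Rs1 = R2 + Rp1 (series, joined only at node 1) = 9.1 + 2700 = 2709 Ω
  Rp2 = R4 ‖ Rs1 (parallel, both between nodes 0 and 2) = 1/(1/15000 + 1/2709) = 2295 Ω
R_th = 2.295 kΩ
I_n = V_th/R_th = 11.43/2295 = 0.004983 A, and R_n = R_th = 2.295 kΩ

Final answer: I_n = 0.004983 A, R_n = 2.295 kΩ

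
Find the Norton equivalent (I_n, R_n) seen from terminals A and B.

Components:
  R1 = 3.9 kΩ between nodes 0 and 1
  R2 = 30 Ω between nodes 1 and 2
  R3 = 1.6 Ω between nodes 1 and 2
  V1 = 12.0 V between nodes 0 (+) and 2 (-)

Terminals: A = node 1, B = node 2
Find the Thévenin equivalent first; then I_n = V_th/R_th and R_n = R_th.
Step 1 — V_th is the open-circuit voltage V_A - V_B (nothing connected across the terminals).
Nodal analysis, taking node 2 as the 0 V reference.
Source V1 fixes V_0 = 12 V.
KCL at each unknown node (sum of currents leaving = 0; resistances in Ω):
  Node 1: (V_1 - 12)/3900 + (V_1 - 0)/30 + (V_1 - 0)/1.6 = 0
Collecting terms: 0.6586 × V_1 = 0.003077  =>  V_1 = 0.004672 V
V_th = V_1 - V_2 = 0.004672 - 0 = 0.004672 V
Step 2 — R_th: zero the source — replace V1 by a short circuit (node 2 merges into node 0) — and find the resistance seen between A (node 1) and B (node 0).
Reduce the network between node 1 (A) and node 0 (B) by series/parallel combination:
  Rp1 = R1 ‖ R2 ‖ R3 (parallel, all between nodes 0 and 1) = 1/(1/3900 + 1/30 + 1/1.6) = 1.518 Ω
R_th = 1.518 Ω
I_n = V_th/R_th = 0.004672/1.518 = 0.003077 A, and R_n = R_th = 1.518 Ω

Final answer: I_n = 0.003077 A, R_n = 1.518 Ω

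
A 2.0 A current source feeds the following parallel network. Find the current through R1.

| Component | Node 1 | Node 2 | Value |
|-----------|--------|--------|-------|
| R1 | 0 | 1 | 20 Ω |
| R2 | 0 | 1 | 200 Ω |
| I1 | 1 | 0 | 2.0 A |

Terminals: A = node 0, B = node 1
All resistors sit directly between nodes 0 and 1, so they are in parallel and share one voltage V; the full source current 2 A splits among them.
1/R_par = 1/20 + 1/200 = 0.055 S  =>  R_par = 18.18 Ω
V = I × R_par = 2 × 18.18 = 36.36 V
I_R1 = V/R1 = 36.36/20 = 1.818 A

Final answer: 1.818 A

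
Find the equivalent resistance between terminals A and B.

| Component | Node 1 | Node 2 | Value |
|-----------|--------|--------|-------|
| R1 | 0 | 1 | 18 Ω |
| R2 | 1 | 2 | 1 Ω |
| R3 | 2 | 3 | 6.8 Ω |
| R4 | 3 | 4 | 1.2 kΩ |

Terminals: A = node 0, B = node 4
Reduce the network between node 0 (A) and node 4 (B) by series/parallel combination:
  Rs1 = R1 + R2 (series, joined only at node 1) = 18 + 1 = 19 Ω
  Rs2 = R3 + Rs1 (series, joined only at node 2) = 6.8 + 19 = 25.8 Ω
  Rs3 = R4 + Rs2 (series, joined only at node 3) = 1200 + 25.8 = 1226 Ω
R_eq = 1.226 kΩ

Final answer: 1.226 kΩ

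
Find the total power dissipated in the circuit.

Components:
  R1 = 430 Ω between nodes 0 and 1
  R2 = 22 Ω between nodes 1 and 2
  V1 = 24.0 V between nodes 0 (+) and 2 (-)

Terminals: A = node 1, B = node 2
Nodal analysis, taking node 2 as the 0 V reference.
Source V1 fixes V_0 = 24 V.
KCL at each unknown node (sum of currents leaving = 0; resistances in Ω):
  Node 1: (V_1 - 24)/430 + (V_1 - 0)/22 = 0
Collecting terms: 0.04778 × V_1 = 0.05581  =>  V_1 = 1.168 V
Power in each resistor, P = (ΔV)²/R:
  P_R1 = (24 - 1.168)²/430 = 1.212 W
  P_R2 = (1.168 - 0)²/22 = 0.06203 W
P_total = P_R1 + P_R2 = 1.274 W

Final answer: 1.274 W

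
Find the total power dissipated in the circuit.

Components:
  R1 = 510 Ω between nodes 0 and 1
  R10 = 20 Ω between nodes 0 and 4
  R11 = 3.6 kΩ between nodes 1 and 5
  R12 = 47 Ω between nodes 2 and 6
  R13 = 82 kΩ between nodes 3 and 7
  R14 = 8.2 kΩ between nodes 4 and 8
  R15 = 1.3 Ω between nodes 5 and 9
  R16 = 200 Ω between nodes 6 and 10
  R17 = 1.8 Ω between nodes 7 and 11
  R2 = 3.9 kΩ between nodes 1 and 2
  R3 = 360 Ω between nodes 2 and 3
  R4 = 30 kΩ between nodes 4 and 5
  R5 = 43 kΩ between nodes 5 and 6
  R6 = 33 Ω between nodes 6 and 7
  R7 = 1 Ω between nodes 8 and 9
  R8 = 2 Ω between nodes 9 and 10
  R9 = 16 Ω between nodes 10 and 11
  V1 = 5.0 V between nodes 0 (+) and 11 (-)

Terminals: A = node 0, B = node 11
Nodal analysis, taking node 11 as the 0 V reference.
Source V1 fixes V_0 = 5 V.
KCL at each unknown node (sum of currents leaving = 0; resistances in Ω):
  Node 1: (V_1 - 5)/510 + (V_1 - V_2)/3900 + (V_1 - V_5)/3600 = 0
  Node 2: (V_2 - V_1)/3900 + (V_2 - V_3)/360 + (V_2 - V_6)/47 = 0
  Node 3: (V_3 - V_2)/360 + (V_3 - V_7)/82000 = 0
  Node 4: (V_4 - V_5)/30000 + (V_4 - 5)/20 + (V_4 - V_8)/8200 = 0
  Node 5: (V_5 - V_4)/30000 + (V_5 - V_6)/43000 + (V_5 - V_1)/3600 + (V_5 - V_9)/1.3 = 0
  Node 6: (V_6 - V_5)/43000 + (V_6 - V_7)/33 + (V_6 - V_2)/47 + (V_6 - V_10)/200 = 0
  Node 7: (V_7 - V_6)/33 + (V_7 - V_3)/82000 + (V_7 - 0)/1.8 = 0
  Node 8: (V_8 - V_9)/1 + (V_8 - V_4)/8200 = 0
  Node 9: (V_9 - V_8)/1 + (V_9 - V_10)/2 + (V_9 - V_5)/1.3 = 0
  Node 10: (V_10 - V_9)/2 + (V_10 - 0)/16 + (V_10 - V_6)/200 = 0
Collecting terms (coefficients in siemens):
  0.002495·V_1 - 0.0002564·V_2 - 0.0002778·V_5 = 0.009804
  0.02431·V_2 - 0.0002564·V_1 - 0.002778·V_3 - 0.02128·V_6 = 0
  0.00279·V_3 - 0.002778·V_2 - 0.0000122·V_7 = 0
  0.05016·V_4 - 0.00003333·V_5 - 0.000122·V_8 = 0.25
  0.7696·V_5 - 0.0002778·V_1 - 0.00003333·V_4 - 0.00002326·V_6 - 0.7692·V_9 = 0
  0.0566·V_6 - 0.02128·V_2 - 0.00002326·V_5 - 0.0303·V_7 - 0.005·V_10 = 0
  0.5859·V_7 - 0.0000122·V_3 - 0.0303·V_6 = 0
  1·V_8 - 0.000122·V_4 - 1·V_9 = 0
  2.269·V_9 - 0.7692·V_5 - 1·V_8 - 0.5·V_10 = 0
  0.5675·V_10 - 0.005·V_6 - 0.5·V_9 = 0
Solving these 10 simultaneous equations (Gaussian elimination) gives:
  V_1 = 3.942 V, V_2 = 0.08025 V, V_3 = 0.07991 V, V_4 = 4.985 V
  V_5 = 0.0353 V, V_6 = 0.03376 V, V_7 = 0.001748 V, V_8 = 0.03428 V
  V_9 = 0.03367 V, V_10 = 0.02996 V
Power in each resistor, P = (ΔV)²/R:
  P_R1 = (5 - 3.942)²/510 = 0.002196 W
  P_R2 = (3.942 - 0.08025)²/3900 = 0.003823 W
  P_R3 = (0.08025 - 0.07991)²/360 = 0.0000000003271 W
  P_R4 = (4.985 - 0.0353)²/30000 = 0.0008165 W
  P_R5 = (0.0353 - 0.03376)²/43000 = 0.00000000005461 W
  P_R6 = (0.03376 - 0.001748)²/33 = 0.00003106 W
  P_R7 = (0.03428 - 0.03367)²/1 = 0.0000003645 W
  P_R8 = (0.03367 - 0.02996)²/2 = 0.000006873 W
  P_R9 = (0.02996 - 0)²/16 = 0.00005611 W
  P_R10 = (5 - 4.985)²/20 = 0.00001182 W
  P_R11 = (3.942 - 0.0353)²/3600 = 0.004239 W
  P_R12 = (0.08025 - 0.03376)²/47 = 0.00004599 W
  P_R13 = (0.07991 - 0.001748)²/82000 = 0.00000007451 W
  P_R14 = (4.985 - 0.03428)²/8200 = 0.002989 W
  P_R15 = (0.0353 - 0.03367)²/1.3 = 0.000002031 W
  P_R16 = (0.03376 - 0.02996)²/200 = 0.00000007221 W
  P_R17 = (0.001748 - 0)²/1.8 = 0.000001698 W
P_total = P_R1 + P_R2 + P_R3 + P_R4 + P_R5 + P_R6 + P_R7 + P_R8 + P_R9 + P_R10 + P_R11 + P_R12 + P_R13 + P_R14 + P_R15 + P_R16 + P_R17 = 0.01422 W

Final answer: 0.01422 W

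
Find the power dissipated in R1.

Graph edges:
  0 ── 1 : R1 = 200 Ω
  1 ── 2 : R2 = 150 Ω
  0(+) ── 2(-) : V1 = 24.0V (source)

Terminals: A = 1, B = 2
Nodal analysis, taking node 2 as the 0 V reference.
Source V1 fixes V_0 = 24 V.
KCL at each unknown node (sum of currents leaving = 0; resistances in Ω):
  Node 1: (V_1 - 24)/200 + (V_1 - 0)/150 = 0
Collecting terms: 0.01167 × V_1 = 0.12  =>  V_1 = 10.29 V
I_R1 = (V_0 - V_1)/R1 = (24 - 10.29)/200 = 0.06857 A
P_R1 = I_R1² × R1 = (0.06857)² × 200 = 0.9404 W

Final answer: 0.9404 W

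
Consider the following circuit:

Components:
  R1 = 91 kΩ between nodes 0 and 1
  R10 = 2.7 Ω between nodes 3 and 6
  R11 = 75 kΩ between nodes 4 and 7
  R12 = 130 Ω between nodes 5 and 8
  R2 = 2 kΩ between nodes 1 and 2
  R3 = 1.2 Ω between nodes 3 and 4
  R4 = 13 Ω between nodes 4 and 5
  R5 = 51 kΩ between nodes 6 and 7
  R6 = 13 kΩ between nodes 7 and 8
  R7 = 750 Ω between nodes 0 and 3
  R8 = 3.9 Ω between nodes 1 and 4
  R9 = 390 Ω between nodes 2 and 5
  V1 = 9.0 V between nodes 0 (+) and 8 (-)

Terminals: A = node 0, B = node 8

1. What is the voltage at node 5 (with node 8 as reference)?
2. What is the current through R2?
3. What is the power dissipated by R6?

Nodal analysis, taking node 8 as the 0 V reference.
Source V1 fixes V_0 = 9 V.
KCL at each unknown node (sum of currents leaving = 0; resistances in Ω):
  Node 1: (V_1 - 9)/91000 + (V_1 - V_2)/2000 + (V_1 - V_4)/3.9 = 0
  Node 2: (V_2 - V_1)/2000 + (V_2 - V_5)/390 = 0
  Node 3: (V_3 - V_4)/1.2 + (V_3 - 9)/750 + (V_3 - V_6)/2.7 = 0
  Node 4: (V_4 - V_3)/1.2 + (V_4 - V_5)/13 + (V_4 - V_1)/3.9 + (V_4 - V_7)/75000 = 0
  Node 5: (V_5 - V_4)/13 + (V_5 - V_2)/390 + (V_5 - 0)/130 = 0
  Node 6: (V_6 - V_7)/51000 + (V_6 - V_3)/2.7 = 0
  Node 7: (V_7 - V_6)/51000 + (V_7 - 0)/13000 + (V_7 - V_4)/75000 = 0
Collecting terms (coefficients in siemens):
  0.2569·V_1 - 0.0005·V_2 - 0.2564·V_4 = 0.0000989
  0.003064·V_2 - 0.0005·V_1 - 0.002564·V_5 = 0
  1.205·V_3 - 0.8333·V_4 - 0.3704·V_6 = 0.012
  1.167·V_4 - 0.2564·V_1 - 0.8333·V_3 - 0.07692·V_5 - 0.00001333·V_7 = 0
  0.08718·V_5 - 0.002564·V_2 - 0.07692·V_4 = 0
  0.3704·V_6 - 0.3704·V_3 - 0.00001961·V_7 = 0
  0.0001099·V_7 - 0.00001333·V_4 - 0.00001961·V_6 = 0
Solving these 7 simultaneous equations (Gaussian elimination) gives:
  V_1 = 1.445 V, V_2 = 1.335 V, V_3 = 1.457 V, V_4 = 1.445 V
  V_5 = 1.314 V, V_6 = 1.457 V, V_7 = 0.4353 V
Part 1:
  Read off the nodal solution: V_5 = 1.314 V
Part 2:
  I_R2 = (V_1 - V_2)/R2 = (1.445 - 1.335)/2000 = 0.00005473 A
  Magnitude: I_R2 = 0.00005473 A
Part 3:
  I_R6 = (V_7 - V_8)/R6 = (0.4353 - 0)/13000 = 0.00003348 A
  P_R6 = I_R6² × R6 = (0.00003348)² × 13000 = 0.00001458 W

Final answers:
1. V_5 = 1.314 V
2. I_R2 = 5.473e-05 A
3. P_R6 = 1.458e-05 W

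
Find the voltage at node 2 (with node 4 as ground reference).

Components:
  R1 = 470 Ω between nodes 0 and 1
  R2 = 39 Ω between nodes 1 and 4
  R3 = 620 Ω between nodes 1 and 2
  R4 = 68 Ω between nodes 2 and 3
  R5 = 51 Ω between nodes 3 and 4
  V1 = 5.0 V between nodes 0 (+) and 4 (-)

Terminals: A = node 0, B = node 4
Nodal analysis, taking node 4 as the 0 V reference.
Source V1 fixes V_0 = 5 V.
KCL at each unknown node (sum of currents leaving = 0; resistances in Ω):
  Node 1: (V_1 - 5)/470 + (V_1 - 0)/39 + (V_1 - V_2)/620 = 0
  Node 2: (V_2 - V_1)/620 + (V_2 - V_3)/68 = 0
  Node 3: (V_3 - V_2)/68 + (V_3 - 0)/51 = 0
Collecting terms (coefficients in siemens):
  0.02938·V_1 - 0.001613·V_2 = 0.01064
  0.01632·V_2 - 0.001613·V_1 - 0.01471·V_3 = 0
  0.03431·V_3 - 0.01471·V_2 = 0
Solving these 3 simultaneous equations (Gaussian elimination) gives:
  V_1 = 0.3653 V, V_2 = 0.05882 V, V_3 = 0.02521 V
The requested potential is V_2 = 0.05882 V.

Final answer: V_2 = 0.05882 V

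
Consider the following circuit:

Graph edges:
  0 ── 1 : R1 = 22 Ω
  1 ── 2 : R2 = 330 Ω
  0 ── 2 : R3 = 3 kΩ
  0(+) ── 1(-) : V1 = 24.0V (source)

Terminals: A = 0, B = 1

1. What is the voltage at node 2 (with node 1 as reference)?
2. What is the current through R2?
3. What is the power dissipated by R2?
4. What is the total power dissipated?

Nodal analysis, taking node 1 as the 0 V reference.
Source V1 fixes V_0 = 24 V.
KCL at each unknown node (sum of currents leaving = 0; resistances in Ω):
  Node 2: (V_2 - 0)/330 + (V_2 - 24)/3000 = 0
Collecting terms: 0.003364 × V_2 = 0.008  =>  V_2 = 2.378 V
Part 1:
  Read off the nodal solution: V_2 = 2.378 V
Part 2:
  I_R2 = (V_1 - V_2)/R2 = (0 - 2.378)/330 = -0.007207 A
  Magnitude: I_R2 = 0.007207 A
Part 3:
  I_R2 = (V_1 - V_2)/R2 = (0 - 2.378)/330 = -0.007207 A
  P_R2 = I_R2² × R2 = (-0.007207)² × 330 = 0.01714 W
Part 4:
  Power in each resistor, P = (ΔV)²/R:
    P_R1 = (24 - 0)²/22 = 26.18 W
    P_R2 = (0 - 2.378)²/330 = 0.01714 W
    P_R3 = (24 - 2.378)²/3000 = 0.1558 W
  P_total = P_R1 + P_R2 + P_R3 = 26.35 W

Final answers:
1. V_2 = 2.378 V
2. I_R2 = 0.007207 A
3. P_R2 = 0.01714 W
4. P_total = 26.35 W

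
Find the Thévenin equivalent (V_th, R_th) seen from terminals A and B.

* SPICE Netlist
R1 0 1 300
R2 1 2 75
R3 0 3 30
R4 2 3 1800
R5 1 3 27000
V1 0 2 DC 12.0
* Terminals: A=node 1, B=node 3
Step 1 — V_th is the open-circuit voltage V_A - V_B (nothing connected across the terminals).
Nodal analysis, taking node 2 as the 0 V reference.
Source V1 fixes V_0 = 12 V.
KCL at each unknown node (sum of currents leaving = 0; resistances in Ω):
  Node 1: (V_1 - 12)/300 + (V_1 - 0)/75 + (V_1 - V_3)/27000 = 0
  Node 3: (V_3 - 12)/30 + (V_3 - 0)/1800 + (V_3 - V_1)/27000 = 0
Collecting terms (coefficients in siemens):
  0.0167·V_1 - 0.00003704·V_3 = 0.04
  0.03393·V_3 - 0.00003704·V_1 = 0.4
Determinant D = (0.0167)(0.03393) - (-0.00003704)(-0.00003704) = 0.0005667
V_1 = [(0.04)(0.03393) - (-0.00003704)(0.4)]/D = 2.421 V
V_3 = [(0.0167)(0.4) - (0.04)(-0.00003704)]/D = 11.79 V
V_th = V_1 - V_3 = 2.421 - 11.79 = -9.372 V
Step 2 — R_th: zero the source — replace V1 by a short circuit (node 2 merges into node 0) — and find the resistance seen between A (node 1) and B (node 3).
Reduce the network between node 1 (A) and node 3 (B) by series/parallel combination:
  Rp1 = R1 ‖ R2 (parallel, both between nodes 0 and 1) = 1/(1/300 + 1/75) = 60 Ω
  Rp2 = R3 ‖ R4 (parallel, both between nodes 0 and 3) = 1/(1/30 + 1/1800) = 29.51 Ω
  Rs1 = Rp1 + Rp2 (series, joined only at node 0) = 60 + 29.51 = 89.51 Ω
  Rp3 = R5 ‖ Rs1 (parallel, both between nodes 1 and 3) = 1/(1/27000 + 1/89.51) = 89.21 Ω
R_th = 89.21 Ω

Final answer: V_th = -9.372 V, R_th = 89.21 Ω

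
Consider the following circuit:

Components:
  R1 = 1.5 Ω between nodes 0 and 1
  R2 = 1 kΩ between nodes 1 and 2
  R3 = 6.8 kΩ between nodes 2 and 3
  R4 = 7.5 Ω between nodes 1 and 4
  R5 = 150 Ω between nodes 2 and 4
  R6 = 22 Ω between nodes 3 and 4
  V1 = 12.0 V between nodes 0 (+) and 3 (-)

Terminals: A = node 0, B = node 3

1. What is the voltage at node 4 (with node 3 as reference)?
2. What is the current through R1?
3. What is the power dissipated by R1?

Nodal analysis, taking node 3 as the 0 V reference.
Source V1 fixes V_0 = 12 V.
KCL at each unknown node (sum of currents leaving = 0; resistances in Ω):
  Node 1: (V_1 - 12)/1.5 + (V_1 - V_2)/1000 + (V_1 - V_4)/7.5 = 0
  Node 2: (V_2 - V_1)/1000 + (V_2 - 0)/6800 + (V_2 - V_4)/150 = 0
  Node 4: (V_4 - V_1)/7.5 + (V_4 - V_2)/150 + (V_4 - 0)/22 = 0
Collecting terms (coefficients in siemens):
  0.801·V_1 - 0.001·V_2 - 0.1333·V_4 = 8
  0.007814·V_2 - 0.001·V_1 - 0.006667·V_4 = 0
  0.1855·V_4 - 0.1333·V_1 - 0.006667·V_2 = 0
Solving these 3 simultaneous equations (Gaussian elimination) gives:
  V_1 = 11.42 V, V_2 = 8.732 V, V_4 = 8.522 V
Part 1:
  Read off the nodal solution: V_4 = 8.522 V
Part 2:
  I_R1 = (V_0 - V_1)/R1 = (12 - 11.42)/1.5 = 0.3887 A
  Magnitude: I_R1 = 0.3887 A
Part 3:
  I_R1 = (V_0 - V_1)/R1 = (12 - 11.42)/1.5 = 0.3887 A
  P_R1 = I_R1² × R1 = (0.3887)² × 1.5 = 0.2266 W

Final answers:
1. V_4 = 8.522 V
2. I_R1 = 0.3887 A
3. P_R1 = 0.2266 W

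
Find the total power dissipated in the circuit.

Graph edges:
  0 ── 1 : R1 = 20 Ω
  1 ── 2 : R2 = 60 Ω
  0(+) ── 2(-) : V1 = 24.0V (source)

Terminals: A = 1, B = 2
Nodal analysis, taking node 2 as the 0 V reference.
Source V1 fixes V_0 = 24 V.
KCL at each unknown node (sum of currents leaving = 0; resistances in Ω):
  Node 1: (V_1 - 24)/20 + (V_1 - 0)/60 = 0
Collecting terms: 0.06667 × V_1 = 1.2  =>  V_1 = 18 V
Power in each resistor, P = (ΔV)²/R:
  P_R1 = (24 - 18)²/20 = 1.8 W
  P_R2 = (18 - 0)²/60 = 5.4 W
P_total = P_R1 + P_R2 = 7.2 W

Final answer: 7.2 W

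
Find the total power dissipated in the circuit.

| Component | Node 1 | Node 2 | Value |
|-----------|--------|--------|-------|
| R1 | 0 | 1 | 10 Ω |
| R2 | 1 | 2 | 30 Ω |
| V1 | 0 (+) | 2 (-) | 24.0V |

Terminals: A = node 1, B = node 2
Nodal analysis, taking node 2 as the 0 V reference.
Source V1 fixes V_0 = 24 V.
KCL at each unknown node (sum of currents leaving = 0; resistances in Ω):
  Node 1: (V_1 - 24)/10 + (V_1 - 0)/30 = 0
Collecting terms: 0.1333 × V_1 = 2.4  =>  V_1 = 18 V
Power in each resistor, P = (ΔV)²/R:
  P_R1 = (24 - 18)²/10 = 3.6 W
  P_R2 = (18 - 0)²/30 = 10.8 W
P_total = P_R1 + P_R2 = 14.4 W

Final answer: 14.4 W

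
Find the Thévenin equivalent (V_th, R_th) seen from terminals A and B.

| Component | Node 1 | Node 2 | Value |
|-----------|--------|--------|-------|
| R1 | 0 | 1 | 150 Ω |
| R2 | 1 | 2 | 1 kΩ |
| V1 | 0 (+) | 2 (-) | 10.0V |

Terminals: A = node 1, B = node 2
Step 1 — V_th is the open-circuit voltage V_A - V_B (nothing connected across the terminals).
Nodal analysis, taking node 2 as the 0 V reference.
Source V1 fixes V_0 = 10 V.
KCL at each unknown node (sum of currents leaving = 0; resistances in Ω):
  Node 1: (V_1 - 10)/150 + (V_1 - 0)/1000 = 0
Collecting terms: 0.007667 × V_1 = 0.06667  =>  V_1 = 8.696 V
V_th = V_1 - V_2 = 8.696 - 0 = 8.696 V
Step 2 — R_th: zero the source — replace V1 by a short circuit (node 2 merges into node 0) — and find the resistance seen between A (node 1) and B (node 0).
Reduce the network between node 1 (A) and node 0 (B) by series/parallel combination:
  Rp1 = R1 ‖ R2 (parallel, both between nodes 0 and 1) = 1/(1/150 + 1/1000) = 130.4 Ω
R_th = 130.4 Ω

Final answer: V_th = 8.696 V, R_th = 130.4 Ω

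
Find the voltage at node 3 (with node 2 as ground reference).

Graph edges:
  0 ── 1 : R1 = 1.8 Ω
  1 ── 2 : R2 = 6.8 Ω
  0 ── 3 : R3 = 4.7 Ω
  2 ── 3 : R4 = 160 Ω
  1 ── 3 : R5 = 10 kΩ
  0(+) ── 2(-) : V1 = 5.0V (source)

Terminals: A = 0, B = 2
Nodal analysis, taking node 2 as the 0 V reference.
Source V1 fixes V_0 = 5 V.
KCL at each unknown node (sum of currents leaving = 0; resistances in Ω):
  Node 1: (V_1 - 5)/1.8 + (V_1 - 0)/6.8 + (V_1 - V_3)/10000 = 0
  Node 3: (V_3 - 5)/4.7 + (V_3 - 0)/160 + (V_3 - V_1)/10000 = 0
Collecting terms (coefficients in siemens):
  0.7027·V_1 - 0.0001·V_3 = 2.778
  0.2191·V_3 - 0.0001·V_1 = 1.064
Determinant D = (0.7027)(0.2191) - (-0.0001)(-0.0001) = 0.154
V_1 = [(2.778)(0.2191) - (-0.0001)(1.064)]/D = 3.954 V
V_3 = [(0.7027)(1.064) - (2.778)(-0.0001)]/D = 4.857 V
The requested potential is V_3 = 4.857 V.

Final answer: V_3 = 4.857 V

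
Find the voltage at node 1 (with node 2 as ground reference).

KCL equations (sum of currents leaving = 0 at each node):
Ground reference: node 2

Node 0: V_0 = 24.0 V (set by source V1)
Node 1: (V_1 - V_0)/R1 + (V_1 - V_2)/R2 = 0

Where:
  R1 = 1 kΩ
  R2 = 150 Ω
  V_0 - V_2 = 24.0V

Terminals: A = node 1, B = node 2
Nodal analysis, taking node 2 as the 0 V reference.
Source V1 fixes V_0 = 24 V.
KCL at each unknown node (sum of currents leaving = 0; resistances in Ω):
  Node 1: (V_1 - 24)/1000 + (V_1 - 0)/150 = 0
Collecting terms: 0.007667 × V_1 = 0.024  =>  V_1 = 3.13 V
The requested potential is V_1 = 3.13 V.

Final answer: V_1 = 3.13 V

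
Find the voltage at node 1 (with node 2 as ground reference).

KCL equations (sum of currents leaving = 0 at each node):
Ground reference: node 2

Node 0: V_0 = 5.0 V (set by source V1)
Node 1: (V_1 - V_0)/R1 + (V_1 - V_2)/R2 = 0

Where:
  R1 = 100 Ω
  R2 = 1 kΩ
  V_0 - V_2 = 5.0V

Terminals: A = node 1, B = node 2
Nodal analysis, taking node 2 as the 0 V reference.
Source V1 fixes V_0 = 5 V.
KCL at each unknown node (sum of currents leaving = 0; resistances in Ω):
  Node 1: (V_1 - 5)/100 + (V_1 - 0)/1000 = 0
Collecting terms: 0.011 × V_1 = 0.05  =>  V_1 = 4.545 V
The requested potential is V_1 = 4.545 V.

Final answer: V_1 = 4.545 V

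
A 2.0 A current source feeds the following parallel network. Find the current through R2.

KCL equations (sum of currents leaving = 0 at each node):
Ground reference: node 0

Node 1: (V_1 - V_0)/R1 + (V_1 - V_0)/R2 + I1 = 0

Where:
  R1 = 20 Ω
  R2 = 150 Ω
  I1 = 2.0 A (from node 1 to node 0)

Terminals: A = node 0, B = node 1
All resistors sit directly between nodes 0 and 1, so they are in parallel and share one voltage V; the full source current 2 A splits among them.
1/R_par = 1/20 + 1/150 = 0.05667 S  =>  R_par = 17.65 Ω
V = I × R_par = 2 × 17.65 = 35.29 V
I_R2 = V/R2 = 35.29/150 = 0.2353 A

Final answer: 0.2353 A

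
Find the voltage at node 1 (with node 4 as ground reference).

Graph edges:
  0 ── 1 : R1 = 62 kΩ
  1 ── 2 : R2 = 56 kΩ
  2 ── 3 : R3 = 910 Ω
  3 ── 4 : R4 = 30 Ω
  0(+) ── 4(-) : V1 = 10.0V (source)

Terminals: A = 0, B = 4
Nodal analysis, taking node 4 as the 0 V reference.
Source V1 fixes V_0 = 10 V.
KCL at each unknown node (sum of currents leaving = 0; resistances in Ω):
  Node 1: (V_1 - 10)/62000 + (V_1 - V_2)/56000 = 0
  Node 2: (V_2 - V_1)/56000 + (V_2 - V_3)/910 = 0
  Node 3: (V_3 - V_2)/910 + (V_3 - 0)/30 = 0
Collecting terms (coefficients in siemens):
  0.00003399·V_1 - 0.00001786·V_2 = 0.0001613
  0.001117·V_2 - 0.00001786·V_1 - 0.001099·V_3 = 0
  0.03443·V_3 - 0.001099·V_2 = 0
Solving these 3 simultaneous equations (Gaussian elimination) gives:
  V_1 = 4.787 V, V_2 = 0.07903 V, V_3 = 0.002522 V
The requested potential is V_1 = 4.787 V.

Final answer: V_1 = 4.787 V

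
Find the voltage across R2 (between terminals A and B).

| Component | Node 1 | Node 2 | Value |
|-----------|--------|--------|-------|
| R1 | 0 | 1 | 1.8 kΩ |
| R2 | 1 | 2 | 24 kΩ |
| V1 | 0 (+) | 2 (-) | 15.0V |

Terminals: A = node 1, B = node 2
R1 and R2 are in series across V1 (node 0 → node 1 → node 2), and the output A–B is taken across R2, so this is a voltage divider.
Series current: I = V1/(R1 + R2) = 15/(1800 + 24000) = 15/25800 = 0.0005814 A
V_R2 = I × R2 = V1 × R2/(R1 + R2) = 15 × 24000/25800 = 13.95 V

Final answer: 13.95 V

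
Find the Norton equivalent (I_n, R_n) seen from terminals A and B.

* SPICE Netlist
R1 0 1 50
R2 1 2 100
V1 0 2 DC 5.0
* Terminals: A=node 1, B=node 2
Find the Thévenin equivalent first; then I_n = V_th/R_th and R_n = R_th.
Step 1 — V_th is the open-circuit voltage V_A - V_B (nothing connected across the terminals).
Nodal analysis, taking node 2 as the 0 V reference.
Source V1 fixes V_0 = 5 V.
KCL at each unknown node (sum of currents leaving = 0; resistances in Ω):
  Node 1: (V_1 - 5)/50 + (V_1 - 0)/100 = 0
Collecting terms: 0.03 × V_1 = 0.1  =>  V_1 = 3.333 V
V_th = V_1 - V_2 = 3.333 - 0 = 3.333 V
Step 2 — R_th: zero the source — replace V1 by a short circuit (node 2 merges into node 0) — and find the resistance seen between A (node 1) and B (node 0).
Reduce the network between node 1 (A) and node 0 (B) by series/parallel combination:
  Rp1 = R1 ‖ R2 (parallel, both between nodes 0 and 1) = 1/(1/50 + 1/100) = 33.33 Ω
R_th = 33.33 Ω
I_n = V_th/R_th = 3.333/33.33 = 0.1 A, and R_n = R_th = 33.33 Ω

Final answer: I_n = 0.1 A, R_n = 33.33 Ω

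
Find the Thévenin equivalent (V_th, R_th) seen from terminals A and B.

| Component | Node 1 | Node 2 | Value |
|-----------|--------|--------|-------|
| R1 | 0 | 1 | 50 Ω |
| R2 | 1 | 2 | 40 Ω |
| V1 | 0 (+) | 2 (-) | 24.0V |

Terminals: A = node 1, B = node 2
Step 1 — V_th is the open-circuit voltage V_A - V_B (nothing connected across the terminals).
Nodal analysis, taking node 2 as the 0 V reference.
Source V1 fixes V_0 = 24 V.
KCL at each unknown node (sum of currents leaving = 0; resistances in Ω):
  Node 1: (V_1 - 24)/50 + (V_1 - 0)/40 = 0
Collecting terms: 0.045 × V_1 = 0.48  =>  V_1 = 10.67 V
V_th = V_1 - V_2 = 10.67 - 0 = 10.67 V
Step 2 — R_th: zero the source — replace V1 by a short circuit (node 2 merges into node 0) — and find the resistance seen between A (node 1) and B (node 0).
Reduce the network between node 1 (A) and node 0 (B) by series/parallel combination:
  Rp1 = R1 ‖ R2 (parallel, both between nodes 0 and 1) = 1/(1/50 + 1/40) = 22.22 Ω
R_th = 22.22 Ω

Final answer: V_th = 10.67 V, R_th = 22.22 Ω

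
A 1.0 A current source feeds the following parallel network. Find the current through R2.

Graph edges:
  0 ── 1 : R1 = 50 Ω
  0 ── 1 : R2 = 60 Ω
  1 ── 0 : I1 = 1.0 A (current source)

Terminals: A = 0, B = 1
All resistors sit directly between nodes 0 and 1, so they are in parallel and share one voltage V; the full source current 1 A splits among them.
1/R_par = 1/50 + 1/60 = 0.03667 S  =>  R_par = 27.27 Ω
V = I × R_par = 1 × 27.27 = 27.27 V
I_R2 = V/R2 = 27.27/60 = 0.4545 A

Final answer: 0.4545 A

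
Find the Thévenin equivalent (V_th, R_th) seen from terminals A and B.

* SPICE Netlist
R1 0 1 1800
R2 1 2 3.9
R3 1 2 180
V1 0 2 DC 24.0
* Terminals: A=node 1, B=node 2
Step 1 — V_th is the open-circuit voltage V_A - V_B (nothing connected across the terminals).
Nodal analysis, taking node 2 as the 0 V reference.
Source V1 fixes V_0 = 24 V.
KCL at each unknown node (sum of currents leaving = 0; resistances in Ω):
  Node 1: (V_1 - 24)/1800 + (V_1 - 0)/3.9 + (V_1 - 0)/180 = 0
Collecting terms: 0.2625 × V_1 = 0.01333  =>  V_1 = 0.05079 V
V_th = V_1 - V_2 = 0.05079 - 0 = 0.05079 V
Step 2 — R_th: zero the source — replace V1 by a short circuit (node 2 merges into node 0) — and find the resistance seen between A (node 1) and B (node 0).
Reduce the network between node 1 (A) and node 0 (B) by series/parallel combination:
  Rp1 = R1 ‖ R2 ‖ R3 (parallel, all between nodes 0 and 1) = 1/(1/1800 + 1/3.9 + 1/180) = 3.809 Ω
R_th = 3.809 Ω

Final answer: V_th = 0.05079 V, R_th = 3.809 Ω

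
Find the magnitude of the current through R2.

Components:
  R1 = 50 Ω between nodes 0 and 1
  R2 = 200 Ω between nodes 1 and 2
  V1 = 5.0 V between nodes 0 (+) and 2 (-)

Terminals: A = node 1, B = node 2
Nodal analysis, taking node 2 as the 0 V reference.
Source V1 fixes V_0 = 5 V.
KCL at each unknown node (sum of currents leaving = 0; resistances in Ω):
  Node 1: (V_1 - 5)/50 + (V_1 - 0)/200 = 0
Collecting terms: 0.025 × V_1 = 0.1  =>  V_1 = 4 V
I_R2 = (V_1 - V_2)/R2 = (4 - 0)/200 = 0.02 A
|I_R2| = 0.02 A

Final answer: |I_R2| = 0.02 A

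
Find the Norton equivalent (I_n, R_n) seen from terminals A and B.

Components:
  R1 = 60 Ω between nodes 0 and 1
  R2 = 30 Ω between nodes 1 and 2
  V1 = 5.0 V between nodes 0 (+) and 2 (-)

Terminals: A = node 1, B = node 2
Find the Thévenin equivalent first; then I_n = V_th/R_th and R_n = R_th.
Step 1 — V_th is the open-circuit voltage V_A - V_B (nothing connected across the terminals).
Nodal analysis, taking node 2 as the 0 V reference.
Source V1 fixes V_0 = 5 V.
KCL at each unknown node (sum of currents leaving = 0; resistances in Ω):
  Node 1: (V_1 - 5)/60 + (V_1 - 0)/30 = 0
Collecting terms: 0.05 × V_1 = 0.08333  =>  V_1 = 1.667 V
V_th = V_1 - V_2 = 1.667 - 0 = 1.667 V
Step 2 — R_th: zero the source — replace V1 by a short circuit (node 2 merges into node 0) — and find the resistance seen between A (node 1) and B (node 0).
Reduce the network between node 1 (A) and node 0 (B) by series/parallel combination:
  Rp1 = R1 ‖ R2 (parallel, both between nodes 0 and 1) = 1/(1/60 + 1/30) = 20 Ω
R_th = 20 Ω
I_n = V_th/R_th = 1.667/20 = 0.08333 A, and R_n = R_th = 20 Ω

Final answer: I_n = 0.08333 A, R_n = 20 Ω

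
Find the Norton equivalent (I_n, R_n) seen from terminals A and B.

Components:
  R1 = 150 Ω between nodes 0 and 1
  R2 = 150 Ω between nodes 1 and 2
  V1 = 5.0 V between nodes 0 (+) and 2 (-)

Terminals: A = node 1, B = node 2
Find the Thévenin equivalent first; then I_n = V_th/R_th and R_n = R_th.
Step 1 — V_th is the open-circuit voltage V_A - V_B (nothing connected across the terminals).
Nodal analysis, taking node 2 as the 0 V reference.
Source V1 fixes V_0 = 5 V.
KCL at each unknown node (sum of currents leaving = 0; resistances in Ω):
  Node 1: (V_1 - 5)/150 + (V_1 - 0)/150 = 0
Collecting terms: 0.01333 × V_1 = 0.03333  =>  V_1 = 2.5 V
V_th = V_1 - V_2 = 2.5 - 0 = 2.5 V
Step 2 — R_th: zero the source — replace V1 by a short circuit (node 2 merges into node 0) — and find the resistance seen between A (node 1) and B (node 0).
Reduce the network between node 1 (A) and node 0 (B) by series/parallel combination:
  Rp1 = R1 ‖ R2 (parallel, both between nodes 0 and 1) = 1/(1/150 + 1/150) = 75 Ω
R_th = 75 Ω
I_n = V_th/R_th = 2.5/75 = 0.03333 A, and R_n = R_th = 75 Ω

Final answer: I_n = 0.03333 A, R_n = 75 Ω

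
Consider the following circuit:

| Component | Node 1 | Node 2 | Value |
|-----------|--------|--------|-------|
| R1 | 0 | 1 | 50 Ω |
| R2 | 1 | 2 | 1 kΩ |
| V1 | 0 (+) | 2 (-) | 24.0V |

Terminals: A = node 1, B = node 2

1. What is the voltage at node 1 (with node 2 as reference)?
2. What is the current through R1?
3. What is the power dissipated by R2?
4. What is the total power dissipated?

Nodal analysis, taking node 2 as the 0 V reference.
Source V1 fixes V_0 = 24 V.
KCL at each unknown node (sum of currents leaving = 0; resistances in Ω):
  Node 1: (V_1 - 24)/50 + (V_1 - 0)/1000 = 0
Collecting terms: 0.021 × V_1 = 0.48  =>  V_1 = 22.86 V
Part 1:
  Read off the nodal solution: V_1 = 22.86 V
Part 2:
  I_R1 = (V_0 - V_1)/R1 = (24 - 22.86)/50 = 0.02286 A
  Magnitude: I_R1 = 0.02286 A
Part 3:
  I_R2 = (V_1 - V_2)/R2 = (22.86 - 0)/1000 = 0.02286 A
  P_R2 = I_R2² × R2 = (0.02286)² × 1000 = 0.5224 W
Part 4:
  Power in each resistor, P = (ΔV)²/R:
    P_R1 = (24 - 22.86)²/50 = 0.02612 W
    P_R2 = (22.86 - 0)²/1000 = 0.5224 W
  P_total = P_R1 + P_R2 = 0.5486 W

Final answers:
1. V_1 = 22.86 V
2. I_R1 = 0.02286 A
3. P_R2 = 0.5224 W
4. P_total = 0.5486 W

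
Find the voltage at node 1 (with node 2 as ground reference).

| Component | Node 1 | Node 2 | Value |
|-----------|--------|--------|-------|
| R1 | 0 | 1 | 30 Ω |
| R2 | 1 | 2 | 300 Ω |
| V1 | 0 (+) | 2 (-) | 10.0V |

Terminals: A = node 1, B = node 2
Nodal analysis, taking node 2 as the 0 V reference.
Source V1 fixes V_0 = 10 V.
KCL at each unknown node (sum of currents leaving = 0; resistances in Ω):
  Node 1: (V_1 - 10)/30 + (V_1 - 0)/300 = 0
Collecting terms: 0.03667 × V_1 = 0.3333  =>  V_1 = 9.091 V
The requested potential is V_1 = 9.091 V.

Final answer: V_1 = 9.091 V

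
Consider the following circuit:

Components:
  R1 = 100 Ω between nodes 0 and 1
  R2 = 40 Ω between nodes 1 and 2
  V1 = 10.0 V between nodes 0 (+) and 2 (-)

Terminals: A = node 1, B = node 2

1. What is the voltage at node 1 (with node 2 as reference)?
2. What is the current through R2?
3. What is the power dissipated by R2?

Nodal analysis, taking node 2 as the 0 V reference.
Source V1 fixes V_0 = 10 V.
KCL at each unknown node (sum of currents leaving = 0; resistances in Ω):
  Node 1: (V_1 - 10)/100 + (V_1 - 0)/40 = 0
Collecting terms: 0.035 × V_1 = 0.1  =>  V_1 = 2.857 V
Part 1:
  Read off the nodal solution: V_1 = 2.857 V
Part 2:
  I_R2 = (V_1 - V_2)/R2 = (2.857 - 0)/40 = 0.07143 A
  Magnitude: I_R2 = 0.07143 A
Part 3:
  I_R2 = (V_1 - V_2)/R2 = (2.857 - 0)/40 = 0.07143 A
  P_R2 = I_R2² × R2 = (0.07143)² × 40 = 0.2041 W

Final answers:
1. V_1 = 2.857 V
2. I_R2 = 0.07143 A
3. P_R2 = 0.2041 W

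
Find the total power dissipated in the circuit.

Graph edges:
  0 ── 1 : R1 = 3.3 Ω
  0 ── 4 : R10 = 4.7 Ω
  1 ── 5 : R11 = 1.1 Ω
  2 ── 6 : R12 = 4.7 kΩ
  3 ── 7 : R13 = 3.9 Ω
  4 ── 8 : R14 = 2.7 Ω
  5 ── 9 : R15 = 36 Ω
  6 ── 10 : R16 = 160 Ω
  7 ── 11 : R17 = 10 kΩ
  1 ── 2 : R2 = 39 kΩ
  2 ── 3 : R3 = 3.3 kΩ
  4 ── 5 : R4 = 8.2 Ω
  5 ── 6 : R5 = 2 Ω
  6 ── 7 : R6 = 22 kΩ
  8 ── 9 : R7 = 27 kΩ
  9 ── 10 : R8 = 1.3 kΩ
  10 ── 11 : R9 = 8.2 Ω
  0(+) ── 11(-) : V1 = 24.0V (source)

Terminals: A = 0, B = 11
Nodal analysis, taking node 11 as the 0 V reference.
Source V1 fixes V_0 = 24 V.
KCL at each unknown node (sum of currents leaving = 0; resistances in Ω):
  Node 1: (V_1 - 24)/3.3 + (V_1 - V_2)/39000 + (V_1 - V_5)/1.1 = 0
  Node 2: (V_2 - V_1)/39000 + (V_2 - V_3)/3300 + (V_2 - V_6)/4700 = 0
  Node 3: (V_3 - V_2)/3300 + (V_3 - V_7)/3.9 = 0
  Node 4: (V_4 - V_5)/8.2 + (V_4 - 24)/4.7 + (V_4 - V_8)/2.7 = 0
  Node 5: (V_5 - V_4)/8.2 + (V_5 - V_6)/2 + (V_5 - V_1)/1.1 + (V_5 - V_9)/36 = 0
  Node 6: (V_6 - V_5)/2 + (V_6 - V_7)/22000 + (V_6 - V_2)/4700 + (V_6 - V_10)/160 = 0
  Node 7: (V_7 - V_6)/22000 + (V_7 - V_3)/3.9 + (V_7 - 0)/10000 = 0
  Node 8: (V_8 - V_9)/27000 + (V_8 - V_4)/2.7 = 0
  Node 9: (V_9 - V_8)/27000 + (V_9 - V_10)/1300 + (V_9 - V_5)/36 = 0
  Node 10: (V_10 - V_9)/1300 + (V_10 - 0)/8.2 + (V_10 - V_6)/160 = 0
Collecting terms (coefficients in siemens):
  1.212·V_1 - 0.00002564·V_2 - 0.9091·V_5 = 7.273
  0.0005414·V_2 - 0.00002564·V_1 - 0.000303·V_3 - 0.0002128·V_6 = 0
  0.2567·V_3 - 0.000303·V_2 - 0.2564·V_7 = 0
  0.7051·V_4 - 0.122·V_5 - 0.3704·V_8 = 5.106
  1.559·V_5 - 0.9091·V_1 - 0.122·V_4 - 0.5·V_6 - 0.02778·V_9 = 0
  0.5065·V_6 - 0.0002128·V_2 - 0.5·V_5 - 0.00004545·V_7 - 0.00625·V_10 = 0
  0.2566·V_7 - 0.2564·V_3 - 0.00004545·V_6 = 0
  0.3704·V_8 - 0.3704·V_4 - 0.00003704·V_9 = 0
  0.02858·V_9 - 0.02778·V_5 - 0.00003704·V_8 - 0.0007692·V_10 = 0
  0.129·V_10 - 0.00625·V_6 - 0.0007692·V_9 = 0
Solving these 10 simultaneous equations (Gaussian elimination) gives:
  V_1 = 23.62 V, V_2 = 18.59 V, V_3 = 14.91 V, V_4 = 23.81 V
  V_5 = 23.49 V, V_6 = 23.21 V, V_7 = 14.91 V, V_8 = 23.81 V
  V_9 = 22.89 V, V_10 = 1.261 V
Power in each resistor, P = (ΔV)²/R:
  P_R1 = (24 - 23.62)²/3.3 = 0.04426 W
  P_R2 = (23.62 - 18.59)²/39000 = 0.000649 W
  P_R3 = (18.59 - 14.91)²/3300 = 0.004091 W
  P_R4 = (23.81 - 23.49)²/8.2 = 0.01278 W
  P_R5 = (23.49 - 23.21)²/2 = 0.0384 W
  P_R6 = (23.21 - 14.91)²/22000 = 0.003135 W
  P_R7 = (23.81 - 22.89)²/27000 = 0.00003145 W
  P_R8 = (22.89 - 1.261)²/1300 = 0.3599 W
  P_R9 = (1.261 - 0)²/8.2 = 0.1941 W
  P_R10 = (24 - 23.81)²/4.7 = 0.007338 W
  P_R11 = (23.62 - 23.49)²/1.1 = 0.01472 W
  P_R12 = (18.59 - 23.21)²/4700 = 0.004554 W
  P_R13 = (14.91 - 14.91)²/3.9 = 0.000004834 W
  P_R14 = (23.81 - 23.81)²/2.7 = 0.000000003145 W
  P_R15 = (23.49 - 22.89)²/36 = 0.009927 W
  P_R16 = (23.21 - 1.261)²/160 = 3.012 W
  P_R17 = (14.91 - 0)²/10000 = 0.02223 W
P_total = P_R1 + P_R2 + P_R3 + P_R4 + P_R5 + P_R6 + P_R7 + P_R8 + P_R9 + P_R10 + P_R11 + P_R12 + P_R13 + P_R14 + P_R15 + P_R16 + P_R17 = 3.728 W

Final answer: 3.728 W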